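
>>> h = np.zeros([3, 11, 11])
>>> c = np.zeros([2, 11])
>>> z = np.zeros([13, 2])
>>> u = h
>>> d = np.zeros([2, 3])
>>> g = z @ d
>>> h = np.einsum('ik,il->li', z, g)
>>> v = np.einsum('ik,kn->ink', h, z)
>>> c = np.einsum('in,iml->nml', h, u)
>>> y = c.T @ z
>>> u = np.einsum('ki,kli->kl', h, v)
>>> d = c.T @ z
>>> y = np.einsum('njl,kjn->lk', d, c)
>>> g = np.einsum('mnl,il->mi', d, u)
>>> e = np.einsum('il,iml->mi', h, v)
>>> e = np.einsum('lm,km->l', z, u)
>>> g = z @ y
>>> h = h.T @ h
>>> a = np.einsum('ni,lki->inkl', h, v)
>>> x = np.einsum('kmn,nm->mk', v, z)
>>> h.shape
(13, 13)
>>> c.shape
(13, 11, 11)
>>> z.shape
(13, 2)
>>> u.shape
(3, 2)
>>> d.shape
(11, 11, 2)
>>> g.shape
(13, 13)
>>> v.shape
(3, 2, 13)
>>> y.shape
(2, 13)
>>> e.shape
(13,)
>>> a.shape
(13, 13, 2, 3)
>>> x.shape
(2, 3)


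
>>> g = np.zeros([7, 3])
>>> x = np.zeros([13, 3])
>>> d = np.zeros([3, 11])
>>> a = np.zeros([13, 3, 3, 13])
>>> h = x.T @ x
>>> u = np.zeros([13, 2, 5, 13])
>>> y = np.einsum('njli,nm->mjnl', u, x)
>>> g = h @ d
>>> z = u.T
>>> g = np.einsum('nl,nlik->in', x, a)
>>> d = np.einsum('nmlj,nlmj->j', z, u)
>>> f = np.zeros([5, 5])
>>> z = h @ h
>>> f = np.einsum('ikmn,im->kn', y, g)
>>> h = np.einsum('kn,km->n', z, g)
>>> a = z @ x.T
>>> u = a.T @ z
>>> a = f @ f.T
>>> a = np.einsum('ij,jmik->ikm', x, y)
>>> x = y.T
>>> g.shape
(3, 13)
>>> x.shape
(5, 13, 2, 3)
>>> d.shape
(13,)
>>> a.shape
(13, 5, 2)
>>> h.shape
(3,)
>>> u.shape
(13, 3)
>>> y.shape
(3, 2, 13, 5)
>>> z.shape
(3, 3)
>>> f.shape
(2, 5)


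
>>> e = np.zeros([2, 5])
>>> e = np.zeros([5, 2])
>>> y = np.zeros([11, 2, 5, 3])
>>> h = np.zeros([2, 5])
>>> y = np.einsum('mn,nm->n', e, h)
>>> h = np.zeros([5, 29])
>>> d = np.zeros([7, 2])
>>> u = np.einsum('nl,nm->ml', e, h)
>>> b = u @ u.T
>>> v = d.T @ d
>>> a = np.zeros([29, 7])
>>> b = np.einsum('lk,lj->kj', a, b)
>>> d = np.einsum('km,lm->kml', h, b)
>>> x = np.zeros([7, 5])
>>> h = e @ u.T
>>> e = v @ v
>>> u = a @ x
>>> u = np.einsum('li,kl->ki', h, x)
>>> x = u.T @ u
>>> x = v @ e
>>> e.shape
(2, 2)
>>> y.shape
(2,)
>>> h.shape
(5, 29)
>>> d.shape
(5, 29, 7)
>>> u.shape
(7, 29)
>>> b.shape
(7, 29)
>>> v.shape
(2, 2)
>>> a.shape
(29, 7)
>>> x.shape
(2, 2)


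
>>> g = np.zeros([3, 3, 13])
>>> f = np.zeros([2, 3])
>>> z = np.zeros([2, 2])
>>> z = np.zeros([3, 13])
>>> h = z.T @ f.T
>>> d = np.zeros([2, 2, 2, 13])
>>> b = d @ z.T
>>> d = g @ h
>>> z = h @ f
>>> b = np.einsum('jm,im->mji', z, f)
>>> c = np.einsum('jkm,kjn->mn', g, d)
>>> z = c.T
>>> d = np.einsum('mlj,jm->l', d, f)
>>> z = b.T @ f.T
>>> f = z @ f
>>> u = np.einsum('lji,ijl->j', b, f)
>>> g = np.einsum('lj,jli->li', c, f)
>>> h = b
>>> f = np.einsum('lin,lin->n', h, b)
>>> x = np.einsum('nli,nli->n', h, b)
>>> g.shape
(13, 3)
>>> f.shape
(2,)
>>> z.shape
(2, 13, 2)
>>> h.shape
(3, 13, 2)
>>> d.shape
(3,)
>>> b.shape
(3, 13, 2)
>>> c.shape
(13, 2)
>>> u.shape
(13,)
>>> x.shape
(3,)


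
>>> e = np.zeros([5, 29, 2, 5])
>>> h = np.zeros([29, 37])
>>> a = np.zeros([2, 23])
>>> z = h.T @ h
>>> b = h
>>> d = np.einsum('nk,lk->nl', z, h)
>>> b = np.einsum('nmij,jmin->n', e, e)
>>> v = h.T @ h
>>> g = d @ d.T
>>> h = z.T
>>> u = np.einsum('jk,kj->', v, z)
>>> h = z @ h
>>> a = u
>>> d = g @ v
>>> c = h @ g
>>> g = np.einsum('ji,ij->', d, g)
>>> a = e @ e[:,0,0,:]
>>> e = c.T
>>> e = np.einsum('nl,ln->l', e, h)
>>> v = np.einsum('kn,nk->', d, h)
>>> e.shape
(37,)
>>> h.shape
(37, 37)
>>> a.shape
(5, 29, 2, 5)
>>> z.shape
(37, 37)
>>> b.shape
(5,)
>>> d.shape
(37, 37)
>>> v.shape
()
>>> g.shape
()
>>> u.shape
()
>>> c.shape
(37, 37)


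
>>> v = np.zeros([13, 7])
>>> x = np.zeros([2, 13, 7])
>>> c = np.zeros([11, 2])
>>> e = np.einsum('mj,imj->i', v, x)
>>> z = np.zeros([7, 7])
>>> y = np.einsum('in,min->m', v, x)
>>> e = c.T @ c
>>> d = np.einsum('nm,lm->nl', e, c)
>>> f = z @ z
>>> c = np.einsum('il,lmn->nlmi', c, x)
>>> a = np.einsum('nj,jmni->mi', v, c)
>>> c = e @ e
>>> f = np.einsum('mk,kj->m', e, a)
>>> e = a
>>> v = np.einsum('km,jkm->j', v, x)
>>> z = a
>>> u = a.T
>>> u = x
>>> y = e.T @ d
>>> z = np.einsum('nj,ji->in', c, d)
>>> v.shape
(2,)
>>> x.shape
(2, 13, 7)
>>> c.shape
(2, 2)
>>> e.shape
(2, 11)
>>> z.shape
(11, 2)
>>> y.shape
(11, 11)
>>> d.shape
(2, 11)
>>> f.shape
(2,)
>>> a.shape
(2, 11)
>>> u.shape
(2, 13, 7)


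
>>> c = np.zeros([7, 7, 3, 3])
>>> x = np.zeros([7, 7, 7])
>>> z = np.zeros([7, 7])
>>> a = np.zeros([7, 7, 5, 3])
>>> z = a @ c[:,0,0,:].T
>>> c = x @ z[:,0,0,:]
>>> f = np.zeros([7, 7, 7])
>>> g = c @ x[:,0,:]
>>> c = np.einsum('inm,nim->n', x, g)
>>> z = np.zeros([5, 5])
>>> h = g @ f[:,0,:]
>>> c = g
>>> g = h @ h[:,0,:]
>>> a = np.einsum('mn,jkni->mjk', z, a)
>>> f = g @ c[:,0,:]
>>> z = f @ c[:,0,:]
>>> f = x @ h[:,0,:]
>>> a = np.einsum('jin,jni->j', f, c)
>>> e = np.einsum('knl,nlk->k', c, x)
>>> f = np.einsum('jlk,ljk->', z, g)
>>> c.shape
(7, 7, 7)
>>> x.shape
(7, 7, 7)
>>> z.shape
(7, 7, 7)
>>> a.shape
(7,)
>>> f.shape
()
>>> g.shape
(7, 7, 7)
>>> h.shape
(7, 7, 7)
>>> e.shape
(7,)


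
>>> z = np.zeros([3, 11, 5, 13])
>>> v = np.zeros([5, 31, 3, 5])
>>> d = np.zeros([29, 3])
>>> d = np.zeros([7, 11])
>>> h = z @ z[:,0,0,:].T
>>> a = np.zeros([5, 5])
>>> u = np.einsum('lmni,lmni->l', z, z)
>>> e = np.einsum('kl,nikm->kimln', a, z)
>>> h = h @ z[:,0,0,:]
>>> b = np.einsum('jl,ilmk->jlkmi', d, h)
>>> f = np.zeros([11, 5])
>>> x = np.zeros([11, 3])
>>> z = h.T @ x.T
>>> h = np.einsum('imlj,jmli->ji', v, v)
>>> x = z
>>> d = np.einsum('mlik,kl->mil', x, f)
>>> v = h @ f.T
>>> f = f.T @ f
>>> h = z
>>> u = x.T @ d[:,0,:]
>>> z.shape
(13, 5, 11, 11)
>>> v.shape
(5, 11)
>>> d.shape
(13, 11, 5)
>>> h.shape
(13, 5, 11, 11)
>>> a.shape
(5, 5)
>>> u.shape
(11, 11, 5, 5)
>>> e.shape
(5, 11, 13, 5, 3)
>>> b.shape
(7, 11, 13, 5, 3)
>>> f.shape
(5, 5)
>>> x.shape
(13, 5, 11, 11)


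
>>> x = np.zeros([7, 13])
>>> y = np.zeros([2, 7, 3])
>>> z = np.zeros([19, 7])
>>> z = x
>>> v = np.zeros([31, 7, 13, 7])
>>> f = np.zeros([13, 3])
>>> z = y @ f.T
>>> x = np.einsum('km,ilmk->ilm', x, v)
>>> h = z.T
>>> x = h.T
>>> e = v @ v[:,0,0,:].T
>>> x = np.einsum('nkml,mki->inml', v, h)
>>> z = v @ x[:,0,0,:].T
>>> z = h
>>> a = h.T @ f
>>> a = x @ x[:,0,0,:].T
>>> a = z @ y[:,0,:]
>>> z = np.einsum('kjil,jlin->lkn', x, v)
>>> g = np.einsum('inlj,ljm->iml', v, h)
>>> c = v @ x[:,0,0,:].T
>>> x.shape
(2, 31, 13, 7)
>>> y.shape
(2, 7, 3)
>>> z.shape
(7, 2, 7)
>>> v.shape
(31, 7, 13, 7)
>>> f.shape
(13, 3)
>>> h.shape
(13, 7, 2)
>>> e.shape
(31, 7, 13, 31)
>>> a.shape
(13, 7, 3)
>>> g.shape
(31, 2, 13)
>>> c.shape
(31, 7, 13, 2)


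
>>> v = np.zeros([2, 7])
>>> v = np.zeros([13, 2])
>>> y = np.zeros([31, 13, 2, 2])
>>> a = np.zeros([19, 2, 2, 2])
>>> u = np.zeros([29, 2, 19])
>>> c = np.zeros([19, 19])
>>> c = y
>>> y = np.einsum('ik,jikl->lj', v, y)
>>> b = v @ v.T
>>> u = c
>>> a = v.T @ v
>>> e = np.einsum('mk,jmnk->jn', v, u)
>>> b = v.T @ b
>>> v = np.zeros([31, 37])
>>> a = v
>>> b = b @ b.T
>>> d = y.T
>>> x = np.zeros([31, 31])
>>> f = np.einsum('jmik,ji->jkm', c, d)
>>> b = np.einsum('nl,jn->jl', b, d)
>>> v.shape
(31, 37)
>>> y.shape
(2, 31)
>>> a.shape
(31, 37)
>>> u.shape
(31, 13, 2, 2)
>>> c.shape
(31, 13, 2, 2)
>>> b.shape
(31, 2)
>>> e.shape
(31, 2)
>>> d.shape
(31, 2)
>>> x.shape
(31, 31)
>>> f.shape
(31, 2, 13)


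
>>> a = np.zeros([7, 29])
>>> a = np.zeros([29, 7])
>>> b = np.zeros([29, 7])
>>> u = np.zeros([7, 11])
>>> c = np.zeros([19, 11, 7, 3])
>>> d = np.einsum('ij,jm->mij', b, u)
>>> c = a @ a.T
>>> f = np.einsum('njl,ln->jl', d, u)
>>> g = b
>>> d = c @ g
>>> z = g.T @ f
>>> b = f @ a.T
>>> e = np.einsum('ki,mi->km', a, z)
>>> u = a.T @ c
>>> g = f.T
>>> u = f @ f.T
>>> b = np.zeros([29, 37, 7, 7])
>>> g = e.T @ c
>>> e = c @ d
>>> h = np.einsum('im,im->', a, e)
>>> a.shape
(29, 7)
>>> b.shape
(29, 37, 7, 7)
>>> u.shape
(29, 29)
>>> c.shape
(29, 29)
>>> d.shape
(29, 7)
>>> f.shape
(29, 7)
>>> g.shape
(7, 29)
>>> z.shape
(7, 7)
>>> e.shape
(29, 7)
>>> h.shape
()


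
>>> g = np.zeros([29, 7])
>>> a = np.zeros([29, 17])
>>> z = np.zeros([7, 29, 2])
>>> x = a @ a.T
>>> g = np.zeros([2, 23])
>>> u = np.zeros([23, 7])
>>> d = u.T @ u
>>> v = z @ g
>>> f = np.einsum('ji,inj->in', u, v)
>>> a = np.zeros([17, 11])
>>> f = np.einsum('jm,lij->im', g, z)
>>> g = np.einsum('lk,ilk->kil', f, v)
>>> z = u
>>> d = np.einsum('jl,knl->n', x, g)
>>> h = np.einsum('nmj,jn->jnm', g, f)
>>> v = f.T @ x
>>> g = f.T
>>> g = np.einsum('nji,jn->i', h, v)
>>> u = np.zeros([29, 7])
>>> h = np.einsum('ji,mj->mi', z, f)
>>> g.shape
(7,)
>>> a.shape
(17, 11)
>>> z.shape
(23, 7)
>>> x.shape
(29, 29)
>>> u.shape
(29, 7)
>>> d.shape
(7,)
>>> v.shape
(23, 29)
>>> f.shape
(29, 23)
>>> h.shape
(29, 7)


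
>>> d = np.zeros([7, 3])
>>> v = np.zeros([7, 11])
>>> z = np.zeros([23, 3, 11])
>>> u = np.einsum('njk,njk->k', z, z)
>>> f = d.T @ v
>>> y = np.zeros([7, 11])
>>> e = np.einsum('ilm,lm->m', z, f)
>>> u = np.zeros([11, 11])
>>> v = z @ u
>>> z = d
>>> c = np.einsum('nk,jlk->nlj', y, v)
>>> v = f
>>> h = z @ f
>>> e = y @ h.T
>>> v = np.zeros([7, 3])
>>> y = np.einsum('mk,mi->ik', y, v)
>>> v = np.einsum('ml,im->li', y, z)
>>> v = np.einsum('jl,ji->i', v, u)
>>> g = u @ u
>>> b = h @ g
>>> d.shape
(7, 3)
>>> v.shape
(11,)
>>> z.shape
(7, 3)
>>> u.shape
(11, 11)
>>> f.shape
(3, 11)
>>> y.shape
(3, 11)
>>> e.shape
(7, 7)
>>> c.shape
(7, 3, 23)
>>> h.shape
(7, 11)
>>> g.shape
(11, 11)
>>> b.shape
(7, 11)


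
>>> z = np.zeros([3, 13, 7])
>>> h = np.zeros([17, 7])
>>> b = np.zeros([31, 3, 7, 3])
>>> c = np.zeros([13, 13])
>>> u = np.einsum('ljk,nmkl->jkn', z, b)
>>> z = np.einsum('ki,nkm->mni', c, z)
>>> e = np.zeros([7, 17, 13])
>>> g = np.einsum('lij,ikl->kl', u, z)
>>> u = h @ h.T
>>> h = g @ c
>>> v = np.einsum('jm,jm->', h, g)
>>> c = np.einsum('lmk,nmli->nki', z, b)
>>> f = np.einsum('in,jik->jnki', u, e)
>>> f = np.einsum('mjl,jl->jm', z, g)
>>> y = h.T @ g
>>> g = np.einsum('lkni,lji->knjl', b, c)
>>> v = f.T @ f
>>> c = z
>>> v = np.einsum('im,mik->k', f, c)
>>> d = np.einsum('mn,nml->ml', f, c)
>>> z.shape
(7, 3, 13)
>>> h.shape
(3, 13)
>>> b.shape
(31, 3, 7, 3)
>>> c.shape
(7, 3, 13)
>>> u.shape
(17, 17)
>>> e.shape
(7, 17, 13)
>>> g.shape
(3, 7, 13, 31)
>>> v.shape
(13,)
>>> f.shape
(3, 7)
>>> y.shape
(13, 13)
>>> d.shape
(3, 13)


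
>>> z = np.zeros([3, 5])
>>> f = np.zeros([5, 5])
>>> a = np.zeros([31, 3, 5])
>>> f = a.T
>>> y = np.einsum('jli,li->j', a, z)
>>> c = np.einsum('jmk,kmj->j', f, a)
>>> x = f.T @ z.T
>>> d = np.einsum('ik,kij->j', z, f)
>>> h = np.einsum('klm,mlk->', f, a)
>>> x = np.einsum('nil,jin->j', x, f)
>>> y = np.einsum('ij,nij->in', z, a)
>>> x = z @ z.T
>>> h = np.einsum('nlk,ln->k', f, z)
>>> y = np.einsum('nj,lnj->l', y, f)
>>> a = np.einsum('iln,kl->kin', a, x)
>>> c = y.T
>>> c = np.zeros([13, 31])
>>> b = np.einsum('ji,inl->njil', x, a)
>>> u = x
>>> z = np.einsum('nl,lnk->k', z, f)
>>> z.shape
(31,)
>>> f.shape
(5, 3, 31)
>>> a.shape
(3, 31, 5)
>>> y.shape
(5,)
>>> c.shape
(13, 31)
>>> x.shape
(3, 3)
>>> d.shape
(31,)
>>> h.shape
(31,)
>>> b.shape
(31, 3, 3, 5)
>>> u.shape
(3, 3)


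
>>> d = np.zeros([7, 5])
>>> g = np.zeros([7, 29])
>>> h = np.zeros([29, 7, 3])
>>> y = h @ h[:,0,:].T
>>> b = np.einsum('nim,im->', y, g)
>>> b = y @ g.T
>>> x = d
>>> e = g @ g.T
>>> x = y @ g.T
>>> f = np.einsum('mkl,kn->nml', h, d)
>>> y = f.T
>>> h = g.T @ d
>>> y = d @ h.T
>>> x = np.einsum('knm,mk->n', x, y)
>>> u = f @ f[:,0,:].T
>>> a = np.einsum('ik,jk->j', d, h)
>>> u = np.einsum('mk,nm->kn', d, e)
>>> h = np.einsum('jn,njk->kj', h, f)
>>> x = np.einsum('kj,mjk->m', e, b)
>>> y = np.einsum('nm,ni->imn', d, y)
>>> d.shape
(7, 5)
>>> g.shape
(7, 29)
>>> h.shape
(3, 29)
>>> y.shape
(29, 5, 7)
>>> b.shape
(29, 7, 7)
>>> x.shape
(29,)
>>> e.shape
(7, 7)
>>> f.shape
(5, 29, 3)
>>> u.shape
(5, 7)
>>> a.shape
(29,)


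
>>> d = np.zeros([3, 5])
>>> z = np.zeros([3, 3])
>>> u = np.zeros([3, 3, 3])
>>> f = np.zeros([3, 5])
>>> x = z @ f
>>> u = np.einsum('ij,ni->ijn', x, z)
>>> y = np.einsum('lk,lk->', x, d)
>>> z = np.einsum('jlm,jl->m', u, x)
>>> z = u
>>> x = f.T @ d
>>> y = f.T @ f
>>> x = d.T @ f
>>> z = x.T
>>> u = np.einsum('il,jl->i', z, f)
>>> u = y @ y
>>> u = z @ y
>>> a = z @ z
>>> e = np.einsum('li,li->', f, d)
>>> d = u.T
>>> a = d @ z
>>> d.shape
(5, 5)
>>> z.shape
(5, 5)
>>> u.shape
(5, 5)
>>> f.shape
(3, 5)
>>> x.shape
(5, 5)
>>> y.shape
(5, 5)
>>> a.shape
(5, 5)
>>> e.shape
()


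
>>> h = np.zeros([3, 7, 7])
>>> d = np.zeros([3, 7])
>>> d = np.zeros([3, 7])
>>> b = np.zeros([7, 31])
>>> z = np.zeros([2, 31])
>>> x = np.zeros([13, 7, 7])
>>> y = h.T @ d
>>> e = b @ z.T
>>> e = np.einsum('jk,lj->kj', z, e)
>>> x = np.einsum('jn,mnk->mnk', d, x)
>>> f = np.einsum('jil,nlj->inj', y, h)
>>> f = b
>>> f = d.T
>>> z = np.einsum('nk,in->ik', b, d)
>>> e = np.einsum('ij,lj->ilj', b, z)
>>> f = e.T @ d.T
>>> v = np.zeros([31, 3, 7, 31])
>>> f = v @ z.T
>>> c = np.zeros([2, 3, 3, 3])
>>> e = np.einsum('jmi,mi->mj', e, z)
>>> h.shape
(3, 7, 7)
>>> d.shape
(3, 7)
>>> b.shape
(7, 31)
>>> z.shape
(3, 31)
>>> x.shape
(13, 7, 7)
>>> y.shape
(7, 7, 7)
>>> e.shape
(3, 7)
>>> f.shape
(31, 3, 7, 3)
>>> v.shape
(31, 3, 7, 31)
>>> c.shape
(2, 3, 3, 3)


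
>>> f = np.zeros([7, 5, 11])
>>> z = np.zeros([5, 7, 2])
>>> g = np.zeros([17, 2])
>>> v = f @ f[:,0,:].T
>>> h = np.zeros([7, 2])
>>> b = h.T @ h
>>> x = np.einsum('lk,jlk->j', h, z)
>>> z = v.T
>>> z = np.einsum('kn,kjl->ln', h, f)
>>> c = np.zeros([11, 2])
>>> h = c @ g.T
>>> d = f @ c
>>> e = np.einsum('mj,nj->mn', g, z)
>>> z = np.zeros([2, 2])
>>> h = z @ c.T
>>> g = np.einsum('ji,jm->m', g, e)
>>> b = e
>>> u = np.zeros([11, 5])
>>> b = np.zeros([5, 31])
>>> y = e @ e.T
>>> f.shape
(7, 5, 11)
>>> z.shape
(2, 2)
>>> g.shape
(11,)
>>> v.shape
(7, 5, 7)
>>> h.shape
(2, 11)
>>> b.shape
(5, 31)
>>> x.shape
(5,)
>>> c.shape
(11, 2)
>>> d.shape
(7, 5, 2)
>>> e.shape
(17, 11)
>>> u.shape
(11, 5)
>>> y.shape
(17, 17)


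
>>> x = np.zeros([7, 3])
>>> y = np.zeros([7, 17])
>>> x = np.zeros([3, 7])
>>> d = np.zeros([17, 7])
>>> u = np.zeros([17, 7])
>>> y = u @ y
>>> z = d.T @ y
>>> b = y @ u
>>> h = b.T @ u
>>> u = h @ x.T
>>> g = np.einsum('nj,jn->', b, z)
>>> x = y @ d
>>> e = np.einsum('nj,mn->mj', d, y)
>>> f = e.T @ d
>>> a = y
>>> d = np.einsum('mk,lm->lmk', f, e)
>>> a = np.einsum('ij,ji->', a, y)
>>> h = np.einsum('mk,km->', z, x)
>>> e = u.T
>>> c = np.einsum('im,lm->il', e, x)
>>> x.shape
(17, 7)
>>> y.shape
(17, 17)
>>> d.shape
(17, 7, 7)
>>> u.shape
(7, 3)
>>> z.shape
(7, 17)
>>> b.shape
(17, 7)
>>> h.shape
()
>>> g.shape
()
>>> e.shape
(3, 7)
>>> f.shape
(7, 7)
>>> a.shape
()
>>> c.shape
(3, 17)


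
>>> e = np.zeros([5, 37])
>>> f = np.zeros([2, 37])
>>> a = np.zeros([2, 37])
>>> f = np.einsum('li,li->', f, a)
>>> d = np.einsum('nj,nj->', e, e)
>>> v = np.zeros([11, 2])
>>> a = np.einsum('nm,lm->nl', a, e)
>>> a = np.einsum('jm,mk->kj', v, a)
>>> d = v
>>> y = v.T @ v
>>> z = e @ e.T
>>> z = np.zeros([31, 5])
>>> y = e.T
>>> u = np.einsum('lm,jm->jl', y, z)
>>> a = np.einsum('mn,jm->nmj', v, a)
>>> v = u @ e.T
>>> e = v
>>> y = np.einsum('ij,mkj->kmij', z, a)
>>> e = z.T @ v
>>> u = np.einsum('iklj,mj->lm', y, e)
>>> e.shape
(5, 5)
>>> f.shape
()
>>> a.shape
(2, 11, 5)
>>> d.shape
(11, 2)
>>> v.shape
(31, 5)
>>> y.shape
(11, 2, 31, 5)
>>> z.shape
(31, 5)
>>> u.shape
(31, 5)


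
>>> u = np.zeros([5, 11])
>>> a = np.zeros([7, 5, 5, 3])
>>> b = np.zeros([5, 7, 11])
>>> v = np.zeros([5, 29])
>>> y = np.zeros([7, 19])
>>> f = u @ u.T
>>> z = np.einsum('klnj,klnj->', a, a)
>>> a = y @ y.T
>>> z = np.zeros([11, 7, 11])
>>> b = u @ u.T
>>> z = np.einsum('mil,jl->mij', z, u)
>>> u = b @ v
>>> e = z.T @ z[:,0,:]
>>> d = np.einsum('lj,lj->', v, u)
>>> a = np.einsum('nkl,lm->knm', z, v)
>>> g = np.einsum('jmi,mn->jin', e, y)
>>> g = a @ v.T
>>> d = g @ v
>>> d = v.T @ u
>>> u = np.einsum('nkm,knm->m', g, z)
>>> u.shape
(5,)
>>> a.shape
(7, 11, 29)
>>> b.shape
(5, 5)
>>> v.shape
(5, 29)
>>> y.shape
(7, 19)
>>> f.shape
(5, 5)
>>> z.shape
(11, 7, 5)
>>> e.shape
(5, 7, 5)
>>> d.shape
(29, 29)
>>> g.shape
(7, 11, 5)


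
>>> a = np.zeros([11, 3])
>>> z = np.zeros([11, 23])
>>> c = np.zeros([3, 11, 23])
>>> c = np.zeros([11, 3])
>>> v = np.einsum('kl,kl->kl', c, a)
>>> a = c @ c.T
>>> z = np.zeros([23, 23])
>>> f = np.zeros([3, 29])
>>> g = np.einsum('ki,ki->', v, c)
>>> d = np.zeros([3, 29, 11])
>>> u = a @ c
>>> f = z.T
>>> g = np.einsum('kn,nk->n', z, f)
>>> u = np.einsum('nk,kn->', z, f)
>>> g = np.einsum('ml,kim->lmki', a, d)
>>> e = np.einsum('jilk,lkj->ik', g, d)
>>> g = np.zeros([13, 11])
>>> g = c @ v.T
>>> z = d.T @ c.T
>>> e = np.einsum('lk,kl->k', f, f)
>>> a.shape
(11, 11)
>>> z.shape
(11, 29, 11)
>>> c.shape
(11, 3)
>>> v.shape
(11, 3)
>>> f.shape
(23, 23)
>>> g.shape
(11, 11)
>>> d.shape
(3, 29, 11)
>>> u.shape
()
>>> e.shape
(23,)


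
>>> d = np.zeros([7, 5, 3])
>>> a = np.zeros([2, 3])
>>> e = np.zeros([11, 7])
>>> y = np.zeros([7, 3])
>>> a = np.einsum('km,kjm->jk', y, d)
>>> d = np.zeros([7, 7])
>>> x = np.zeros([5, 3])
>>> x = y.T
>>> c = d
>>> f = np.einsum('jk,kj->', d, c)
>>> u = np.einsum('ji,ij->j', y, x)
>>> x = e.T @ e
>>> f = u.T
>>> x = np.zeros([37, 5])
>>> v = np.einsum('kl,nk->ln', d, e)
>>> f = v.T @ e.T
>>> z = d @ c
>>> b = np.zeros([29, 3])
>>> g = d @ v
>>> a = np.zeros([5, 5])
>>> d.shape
(7, 7)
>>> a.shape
(5, 5)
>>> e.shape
(11, 7)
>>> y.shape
(7, 3)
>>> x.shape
(37, 5)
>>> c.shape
(7, 7)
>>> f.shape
(11, 11)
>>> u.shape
(7,)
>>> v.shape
(7, 11)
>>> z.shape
(7, 7)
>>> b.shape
(29, 3)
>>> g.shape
(7, 11)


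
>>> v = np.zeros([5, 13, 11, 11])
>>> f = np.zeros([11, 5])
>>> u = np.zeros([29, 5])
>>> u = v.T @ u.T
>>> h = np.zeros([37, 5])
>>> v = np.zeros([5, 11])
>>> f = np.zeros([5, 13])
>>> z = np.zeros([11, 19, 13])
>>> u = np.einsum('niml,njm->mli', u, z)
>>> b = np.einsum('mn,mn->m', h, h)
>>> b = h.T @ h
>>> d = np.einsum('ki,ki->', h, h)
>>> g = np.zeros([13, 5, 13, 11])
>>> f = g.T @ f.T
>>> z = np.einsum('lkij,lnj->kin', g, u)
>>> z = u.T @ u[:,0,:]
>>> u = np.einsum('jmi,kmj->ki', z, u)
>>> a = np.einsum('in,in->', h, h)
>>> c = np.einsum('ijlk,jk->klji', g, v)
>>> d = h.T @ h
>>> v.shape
(5, 11)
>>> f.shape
(11, 13, 5, 5)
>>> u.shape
(13, 11)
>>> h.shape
(37, 5)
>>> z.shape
(11, 29, 11)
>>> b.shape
(5, 5)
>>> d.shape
(5, 5)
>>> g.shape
(13, 5, 13, 11)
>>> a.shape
()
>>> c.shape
(11, 13, 5, 13)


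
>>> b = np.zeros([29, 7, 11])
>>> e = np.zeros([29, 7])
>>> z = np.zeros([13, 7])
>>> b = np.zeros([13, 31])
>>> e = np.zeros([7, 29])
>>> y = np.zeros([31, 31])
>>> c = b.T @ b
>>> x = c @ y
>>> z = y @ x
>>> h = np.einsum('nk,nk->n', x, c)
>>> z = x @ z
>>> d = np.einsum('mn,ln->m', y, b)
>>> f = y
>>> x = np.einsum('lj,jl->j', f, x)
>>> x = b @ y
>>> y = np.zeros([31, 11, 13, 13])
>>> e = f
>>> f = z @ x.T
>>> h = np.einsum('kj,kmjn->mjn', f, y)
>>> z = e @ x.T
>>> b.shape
(13, 31)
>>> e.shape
(31, 31)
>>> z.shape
(31, 13)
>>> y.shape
(31, 11, 13, 13)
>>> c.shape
(31, 31)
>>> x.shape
(13, 31)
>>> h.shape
(11, 13, 13)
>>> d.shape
(31,)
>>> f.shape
(31, 13)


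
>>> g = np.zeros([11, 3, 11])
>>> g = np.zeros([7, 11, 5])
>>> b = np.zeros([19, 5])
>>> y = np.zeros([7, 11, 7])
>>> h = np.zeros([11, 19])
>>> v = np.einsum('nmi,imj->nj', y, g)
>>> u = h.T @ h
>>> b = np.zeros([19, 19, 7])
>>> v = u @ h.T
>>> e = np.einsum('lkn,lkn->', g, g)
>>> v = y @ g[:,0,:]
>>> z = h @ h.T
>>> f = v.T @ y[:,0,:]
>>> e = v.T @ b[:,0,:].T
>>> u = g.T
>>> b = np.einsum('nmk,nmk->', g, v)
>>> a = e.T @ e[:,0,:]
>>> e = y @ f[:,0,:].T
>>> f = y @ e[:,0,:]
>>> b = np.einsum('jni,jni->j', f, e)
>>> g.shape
(7, 11, 5)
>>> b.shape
(7,)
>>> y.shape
(7, 11, 7)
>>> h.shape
(11, 19)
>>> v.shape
(7, 11, 5)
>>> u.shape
(5, 11, 7)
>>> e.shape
(7, 11, 5)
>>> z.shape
(11, 11)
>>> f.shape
(7, 11, 5)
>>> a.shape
(19, 11, 19)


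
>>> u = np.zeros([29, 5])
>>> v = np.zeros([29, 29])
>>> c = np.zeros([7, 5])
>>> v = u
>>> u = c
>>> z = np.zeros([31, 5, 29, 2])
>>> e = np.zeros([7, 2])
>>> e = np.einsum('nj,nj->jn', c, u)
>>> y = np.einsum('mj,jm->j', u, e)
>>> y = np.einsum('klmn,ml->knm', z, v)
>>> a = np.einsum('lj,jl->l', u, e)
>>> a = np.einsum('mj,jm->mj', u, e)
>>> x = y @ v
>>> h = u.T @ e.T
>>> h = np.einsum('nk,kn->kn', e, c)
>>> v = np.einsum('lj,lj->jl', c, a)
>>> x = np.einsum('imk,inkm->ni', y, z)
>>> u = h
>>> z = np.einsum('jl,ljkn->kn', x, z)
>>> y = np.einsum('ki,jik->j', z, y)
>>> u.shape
(7, 5)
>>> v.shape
(5, 7)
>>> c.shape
(7, 5)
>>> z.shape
(29, 2)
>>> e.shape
(5, 7)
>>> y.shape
(31,)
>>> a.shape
(7, 5)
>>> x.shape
(5, 31)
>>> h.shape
(7, 5)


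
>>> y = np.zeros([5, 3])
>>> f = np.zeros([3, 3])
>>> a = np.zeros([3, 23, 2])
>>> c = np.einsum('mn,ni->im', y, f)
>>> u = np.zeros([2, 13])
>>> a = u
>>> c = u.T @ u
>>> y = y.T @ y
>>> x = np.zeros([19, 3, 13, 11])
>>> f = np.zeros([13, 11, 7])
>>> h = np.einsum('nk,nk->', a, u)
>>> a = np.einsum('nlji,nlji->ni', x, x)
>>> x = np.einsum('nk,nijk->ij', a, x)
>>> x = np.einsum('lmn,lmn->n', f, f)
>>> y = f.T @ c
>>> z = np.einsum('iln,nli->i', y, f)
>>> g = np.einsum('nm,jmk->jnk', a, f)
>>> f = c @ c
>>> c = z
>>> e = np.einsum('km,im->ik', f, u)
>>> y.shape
(7, 11, 13)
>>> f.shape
(13, 13)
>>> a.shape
(19, 11)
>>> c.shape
(7,)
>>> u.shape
(2, 13)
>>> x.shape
(7,)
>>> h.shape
()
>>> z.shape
(7,)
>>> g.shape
(13, 19, 7)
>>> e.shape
(2, 13)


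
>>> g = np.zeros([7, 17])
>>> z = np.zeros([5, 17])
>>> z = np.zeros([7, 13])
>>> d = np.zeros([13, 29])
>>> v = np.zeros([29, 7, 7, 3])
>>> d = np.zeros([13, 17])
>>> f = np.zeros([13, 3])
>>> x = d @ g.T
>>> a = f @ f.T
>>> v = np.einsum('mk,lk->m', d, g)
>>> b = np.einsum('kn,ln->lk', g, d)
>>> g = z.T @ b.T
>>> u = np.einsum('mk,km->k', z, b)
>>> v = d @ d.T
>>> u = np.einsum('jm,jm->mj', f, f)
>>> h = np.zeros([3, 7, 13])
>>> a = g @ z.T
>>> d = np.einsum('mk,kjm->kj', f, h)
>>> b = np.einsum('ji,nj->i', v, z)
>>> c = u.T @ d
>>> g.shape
(13, 13)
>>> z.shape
(7, 13)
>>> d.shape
(3, 7)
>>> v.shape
(13, 13)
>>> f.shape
(13, 3)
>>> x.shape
(13, 7)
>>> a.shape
(13, 7)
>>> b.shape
(13,)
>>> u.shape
(3, 13)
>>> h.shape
(3, 7, 13)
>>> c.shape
(13, 7)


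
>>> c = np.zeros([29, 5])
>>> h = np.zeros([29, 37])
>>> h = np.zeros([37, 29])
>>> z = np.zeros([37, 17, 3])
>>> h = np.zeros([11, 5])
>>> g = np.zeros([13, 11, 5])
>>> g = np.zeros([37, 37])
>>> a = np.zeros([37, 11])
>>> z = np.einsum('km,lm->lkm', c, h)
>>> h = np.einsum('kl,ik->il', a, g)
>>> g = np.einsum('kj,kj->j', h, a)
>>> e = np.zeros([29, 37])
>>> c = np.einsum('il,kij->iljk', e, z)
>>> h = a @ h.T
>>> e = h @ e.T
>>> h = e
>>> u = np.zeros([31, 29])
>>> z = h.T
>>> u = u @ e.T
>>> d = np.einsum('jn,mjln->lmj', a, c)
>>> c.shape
(29, 37, 5, 11)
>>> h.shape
(37, 29)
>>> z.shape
(29, 37)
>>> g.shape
(11,)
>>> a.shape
(37, 11)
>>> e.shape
(37, 29)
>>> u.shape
(31, 37)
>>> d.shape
(5, 29, 37)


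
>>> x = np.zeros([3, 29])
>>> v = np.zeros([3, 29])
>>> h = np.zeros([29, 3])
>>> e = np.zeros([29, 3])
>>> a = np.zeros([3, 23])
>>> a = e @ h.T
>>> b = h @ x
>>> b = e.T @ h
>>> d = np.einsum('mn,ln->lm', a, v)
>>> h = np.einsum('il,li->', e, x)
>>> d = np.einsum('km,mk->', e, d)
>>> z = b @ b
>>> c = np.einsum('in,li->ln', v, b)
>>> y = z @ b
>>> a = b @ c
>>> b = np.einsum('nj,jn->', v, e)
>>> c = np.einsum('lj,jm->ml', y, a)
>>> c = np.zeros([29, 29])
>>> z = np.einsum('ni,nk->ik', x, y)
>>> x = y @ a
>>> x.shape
(3, 29)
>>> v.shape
(3, 29)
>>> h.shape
()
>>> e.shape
(29, 3)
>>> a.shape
(3, 29)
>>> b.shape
()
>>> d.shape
()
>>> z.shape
(29, 3)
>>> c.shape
(29, 29)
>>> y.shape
(3, 3)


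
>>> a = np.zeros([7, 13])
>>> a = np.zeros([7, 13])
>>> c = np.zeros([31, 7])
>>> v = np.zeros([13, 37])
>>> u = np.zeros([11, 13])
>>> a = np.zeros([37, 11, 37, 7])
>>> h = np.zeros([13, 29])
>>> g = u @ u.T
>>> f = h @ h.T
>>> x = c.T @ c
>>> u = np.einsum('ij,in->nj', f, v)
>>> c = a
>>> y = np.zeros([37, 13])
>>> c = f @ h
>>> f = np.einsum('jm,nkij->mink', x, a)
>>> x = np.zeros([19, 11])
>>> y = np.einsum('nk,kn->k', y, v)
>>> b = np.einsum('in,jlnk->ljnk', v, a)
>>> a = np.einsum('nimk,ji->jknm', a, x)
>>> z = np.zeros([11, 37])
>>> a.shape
(19, 7, 37, 37)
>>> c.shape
(13, 29)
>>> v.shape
(13, 37)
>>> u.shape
(37, 13)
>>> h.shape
(13, 29)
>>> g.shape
(11, 11)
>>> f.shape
(7, 37, 37, 11)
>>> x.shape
(19, 11)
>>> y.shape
(13,)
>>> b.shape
(11, 37, 37, 7)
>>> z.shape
(11, 37)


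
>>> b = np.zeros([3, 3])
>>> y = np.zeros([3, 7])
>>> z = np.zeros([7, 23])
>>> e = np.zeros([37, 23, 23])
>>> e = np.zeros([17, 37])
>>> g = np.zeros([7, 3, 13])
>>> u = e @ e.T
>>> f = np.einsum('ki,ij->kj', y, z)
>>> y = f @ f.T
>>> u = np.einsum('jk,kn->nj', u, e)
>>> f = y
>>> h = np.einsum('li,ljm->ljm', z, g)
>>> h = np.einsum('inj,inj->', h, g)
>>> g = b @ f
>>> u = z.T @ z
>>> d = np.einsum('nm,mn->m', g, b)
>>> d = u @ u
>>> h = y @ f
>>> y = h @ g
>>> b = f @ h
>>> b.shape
(3, 3)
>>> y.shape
(3, 3)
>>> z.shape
(7, 23)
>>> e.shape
(17, 37)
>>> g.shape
(3, 3)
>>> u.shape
(23, 23)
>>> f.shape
(3, 3)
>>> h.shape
(3, 3)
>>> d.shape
(23, 23)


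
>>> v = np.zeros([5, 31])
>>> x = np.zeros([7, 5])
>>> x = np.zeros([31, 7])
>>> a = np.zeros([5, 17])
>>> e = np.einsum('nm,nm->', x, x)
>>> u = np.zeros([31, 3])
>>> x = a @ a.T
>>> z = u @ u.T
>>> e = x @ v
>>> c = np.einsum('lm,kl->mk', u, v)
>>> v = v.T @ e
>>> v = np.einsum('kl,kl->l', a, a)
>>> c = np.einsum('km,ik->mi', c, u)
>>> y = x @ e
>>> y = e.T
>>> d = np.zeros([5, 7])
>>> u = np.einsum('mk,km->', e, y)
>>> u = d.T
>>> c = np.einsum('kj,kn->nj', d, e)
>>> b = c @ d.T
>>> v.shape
(17,)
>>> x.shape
(5, 5)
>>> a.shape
(5, 17)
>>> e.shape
(5, 31)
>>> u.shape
(7, 5)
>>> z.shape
(31, 31)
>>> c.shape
(31, 7)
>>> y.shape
(31, 5)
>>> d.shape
(5, 7)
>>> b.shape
(31, 5)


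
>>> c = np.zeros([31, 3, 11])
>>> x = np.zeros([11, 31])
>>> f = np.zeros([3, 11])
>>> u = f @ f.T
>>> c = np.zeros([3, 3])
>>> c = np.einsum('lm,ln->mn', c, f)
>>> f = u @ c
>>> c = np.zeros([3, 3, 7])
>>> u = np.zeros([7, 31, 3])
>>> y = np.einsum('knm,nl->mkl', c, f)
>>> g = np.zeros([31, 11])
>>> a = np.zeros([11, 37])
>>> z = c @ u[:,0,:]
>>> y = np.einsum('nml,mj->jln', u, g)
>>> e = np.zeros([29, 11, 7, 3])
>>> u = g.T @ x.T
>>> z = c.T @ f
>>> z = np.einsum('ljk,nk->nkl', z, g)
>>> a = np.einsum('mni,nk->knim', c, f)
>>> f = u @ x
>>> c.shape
(3, 3, 7)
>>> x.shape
(11, 31)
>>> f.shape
(11, 31)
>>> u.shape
(11, 11)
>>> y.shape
(11, 3, 7)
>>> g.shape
(31, 11)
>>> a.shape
(11, 3, 7, 3)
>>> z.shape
(31, 11, 7)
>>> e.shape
(29, 11, 7, 3)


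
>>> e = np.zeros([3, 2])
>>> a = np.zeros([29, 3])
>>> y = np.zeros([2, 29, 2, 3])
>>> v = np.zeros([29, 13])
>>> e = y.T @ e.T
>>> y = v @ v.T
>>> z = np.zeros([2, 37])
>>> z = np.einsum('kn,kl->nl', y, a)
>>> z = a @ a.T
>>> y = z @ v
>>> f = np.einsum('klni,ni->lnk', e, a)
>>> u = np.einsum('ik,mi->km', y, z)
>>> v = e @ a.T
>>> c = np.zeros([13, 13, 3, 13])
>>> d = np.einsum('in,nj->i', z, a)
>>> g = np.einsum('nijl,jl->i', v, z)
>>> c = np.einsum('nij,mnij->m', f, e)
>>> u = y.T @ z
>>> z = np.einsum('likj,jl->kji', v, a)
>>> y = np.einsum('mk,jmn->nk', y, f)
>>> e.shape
(3, 2, 29, 3)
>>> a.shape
(29, 3)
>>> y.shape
(3, 13)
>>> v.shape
(3, 2, 29, 29)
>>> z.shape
(29, 29, 2)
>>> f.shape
(2, 29, 3)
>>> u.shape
(13, 29)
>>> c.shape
(3,)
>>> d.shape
(29,)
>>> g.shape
(2,)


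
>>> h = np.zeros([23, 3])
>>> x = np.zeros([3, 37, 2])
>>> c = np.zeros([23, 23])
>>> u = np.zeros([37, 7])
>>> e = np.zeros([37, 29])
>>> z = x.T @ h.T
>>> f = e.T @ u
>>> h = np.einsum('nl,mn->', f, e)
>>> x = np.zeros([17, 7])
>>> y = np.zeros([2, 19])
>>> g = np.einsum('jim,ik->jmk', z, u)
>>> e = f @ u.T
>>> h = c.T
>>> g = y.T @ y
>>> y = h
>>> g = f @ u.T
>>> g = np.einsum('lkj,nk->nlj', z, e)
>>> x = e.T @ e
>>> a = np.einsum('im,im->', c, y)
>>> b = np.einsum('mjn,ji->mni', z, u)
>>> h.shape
(23, 23)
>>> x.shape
(37, 37)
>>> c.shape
(23, 23)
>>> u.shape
(37, 7)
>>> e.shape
(29, 37)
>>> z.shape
(2, 37, 23)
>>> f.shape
(29, 7)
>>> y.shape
(23, 23)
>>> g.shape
(29, 2, 23)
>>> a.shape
()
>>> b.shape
(2, 23, 7)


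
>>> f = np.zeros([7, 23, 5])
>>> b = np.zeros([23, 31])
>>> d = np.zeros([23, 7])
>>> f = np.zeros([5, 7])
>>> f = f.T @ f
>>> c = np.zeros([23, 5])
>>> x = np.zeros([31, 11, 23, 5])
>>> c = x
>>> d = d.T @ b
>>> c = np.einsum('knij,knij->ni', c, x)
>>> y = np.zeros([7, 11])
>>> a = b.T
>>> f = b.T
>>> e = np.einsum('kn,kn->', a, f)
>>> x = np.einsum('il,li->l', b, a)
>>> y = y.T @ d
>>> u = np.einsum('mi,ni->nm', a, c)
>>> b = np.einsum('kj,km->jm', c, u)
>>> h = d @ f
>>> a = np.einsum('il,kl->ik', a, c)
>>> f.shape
(31, 23)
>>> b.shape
(23, 31)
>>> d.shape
(7, 31)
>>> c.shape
(11, 23)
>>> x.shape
(31,)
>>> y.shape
(11, 31)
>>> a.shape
(31, 11)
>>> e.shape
()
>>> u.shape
(11, 31)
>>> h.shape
(7, 23)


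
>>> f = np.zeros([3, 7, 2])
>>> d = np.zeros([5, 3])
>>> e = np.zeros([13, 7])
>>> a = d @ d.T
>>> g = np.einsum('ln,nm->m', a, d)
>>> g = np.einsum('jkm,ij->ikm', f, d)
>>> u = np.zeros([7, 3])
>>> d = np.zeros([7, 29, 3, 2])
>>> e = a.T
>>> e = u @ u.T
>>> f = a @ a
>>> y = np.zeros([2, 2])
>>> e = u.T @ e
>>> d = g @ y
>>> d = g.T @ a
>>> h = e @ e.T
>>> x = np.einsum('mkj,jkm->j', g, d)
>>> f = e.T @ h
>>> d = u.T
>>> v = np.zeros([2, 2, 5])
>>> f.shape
(7, 3)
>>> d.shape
(3, 7)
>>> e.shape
(3, 7)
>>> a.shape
(5, 5)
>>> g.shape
(5, 7, 2)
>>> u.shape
(7, 3)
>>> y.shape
(2, 2)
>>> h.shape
(3, 3)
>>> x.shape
(2,)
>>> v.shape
(2, 2, 5)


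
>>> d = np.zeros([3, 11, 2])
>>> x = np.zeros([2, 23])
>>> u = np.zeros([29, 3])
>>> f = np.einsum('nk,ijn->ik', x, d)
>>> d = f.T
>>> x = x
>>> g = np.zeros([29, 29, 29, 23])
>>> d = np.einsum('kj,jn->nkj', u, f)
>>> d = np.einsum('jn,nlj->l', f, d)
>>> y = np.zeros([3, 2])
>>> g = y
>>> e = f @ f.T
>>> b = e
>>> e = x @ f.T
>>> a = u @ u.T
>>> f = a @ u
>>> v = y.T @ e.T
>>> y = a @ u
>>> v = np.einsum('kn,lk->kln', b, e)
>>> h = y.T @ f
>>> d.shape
(29,)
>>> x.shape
(2, 23)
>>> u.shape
(29, 3)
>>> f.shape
(29, 3)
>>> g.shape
(3, 2)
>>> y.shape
(29, 3)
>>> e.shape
(2, 3)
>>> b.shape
(3, 3)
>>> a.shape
(29, 29)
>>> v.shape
(3, 2, 3)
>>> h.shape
(3, 3)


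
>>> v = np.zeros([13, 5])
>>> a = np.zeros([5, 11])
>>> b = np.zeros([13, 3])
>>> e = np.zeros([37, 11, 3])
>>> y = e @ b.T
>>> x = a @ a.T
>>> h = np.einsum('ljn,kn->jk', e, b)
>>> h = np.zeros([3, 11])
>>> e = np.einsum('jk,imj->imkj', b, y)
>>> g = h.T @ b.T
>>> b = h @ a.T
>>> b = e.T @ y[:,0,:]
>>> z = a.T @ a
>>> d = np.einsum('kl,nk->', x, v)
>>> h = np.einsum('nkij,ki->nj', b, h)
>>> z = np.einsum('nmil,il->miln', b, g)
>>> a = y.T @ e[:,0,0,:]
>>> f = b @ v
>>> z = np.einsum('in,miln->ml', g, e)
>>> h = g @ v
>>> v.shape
(13, 5)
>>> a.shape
(13, 11, 13)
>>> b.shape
(13, 3, 11, 13)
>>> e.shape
(37, 11, 3, 13)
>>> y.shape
(37, 11, 13)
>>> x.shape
(5, 5)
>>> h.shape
(11, 5)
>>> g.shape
(11, 13)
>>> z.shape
(37, 3)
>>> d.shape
()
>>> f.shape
(13, 3, 11, 5)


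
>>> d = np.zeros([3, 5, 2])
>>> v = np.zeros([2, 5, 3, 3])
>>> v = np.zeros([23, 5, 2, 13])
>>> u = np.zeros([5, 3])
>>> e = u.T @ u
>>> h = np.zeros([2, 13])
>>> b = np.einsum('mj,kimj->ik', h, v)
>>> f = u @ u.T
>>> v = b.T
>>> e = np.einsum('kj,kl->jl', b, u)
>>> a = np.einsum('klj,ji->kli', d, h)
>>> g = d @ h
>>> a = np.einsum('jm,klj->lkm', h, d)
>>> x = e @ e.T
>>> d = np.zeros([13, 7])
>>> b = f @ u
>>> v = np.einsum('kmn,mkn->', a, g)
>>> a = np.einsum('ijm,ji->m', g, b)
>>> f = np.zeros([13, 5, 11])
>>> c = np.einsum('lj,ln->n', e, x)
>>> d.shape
(13, 7)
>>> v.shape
()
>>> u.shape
(5, 3)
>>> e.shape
(23, 3)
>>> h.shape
(2, 13)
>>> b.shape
(5, 3)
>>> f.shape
(13, 5, 11)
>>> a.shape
(13,)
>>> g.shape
(3, 5, 13)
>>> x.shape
(23, 23)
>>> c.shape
(23,)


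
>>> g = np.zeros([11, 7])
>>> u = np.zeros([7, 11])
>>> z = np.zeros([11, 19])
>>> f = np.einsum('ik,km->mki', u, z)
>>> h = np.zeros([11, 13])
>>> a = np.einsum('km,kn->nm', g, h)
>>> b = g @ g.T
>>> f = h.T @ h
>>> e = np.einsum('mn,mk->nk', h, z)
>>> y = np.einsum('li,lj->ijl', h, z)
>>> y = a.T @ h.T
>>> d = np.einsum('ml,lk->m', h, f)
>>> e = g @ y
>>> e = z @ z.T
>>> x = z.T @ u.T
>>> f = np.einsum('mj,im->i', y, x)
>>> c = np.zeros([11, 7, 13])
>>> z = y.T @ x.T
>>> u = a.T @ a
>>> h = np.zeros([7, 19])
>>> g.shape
(11, 7)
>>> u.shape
(7, 7)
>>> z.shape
(11, 19)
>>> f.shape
(19,)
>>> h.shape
(7, 19)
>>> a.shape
(13, 7)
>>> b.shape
(11, 11)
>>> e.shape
(11, 11)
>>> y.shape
(7, 11)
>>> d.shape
(11,)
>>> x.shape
(19, 7)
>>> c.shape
(11, 7, 13)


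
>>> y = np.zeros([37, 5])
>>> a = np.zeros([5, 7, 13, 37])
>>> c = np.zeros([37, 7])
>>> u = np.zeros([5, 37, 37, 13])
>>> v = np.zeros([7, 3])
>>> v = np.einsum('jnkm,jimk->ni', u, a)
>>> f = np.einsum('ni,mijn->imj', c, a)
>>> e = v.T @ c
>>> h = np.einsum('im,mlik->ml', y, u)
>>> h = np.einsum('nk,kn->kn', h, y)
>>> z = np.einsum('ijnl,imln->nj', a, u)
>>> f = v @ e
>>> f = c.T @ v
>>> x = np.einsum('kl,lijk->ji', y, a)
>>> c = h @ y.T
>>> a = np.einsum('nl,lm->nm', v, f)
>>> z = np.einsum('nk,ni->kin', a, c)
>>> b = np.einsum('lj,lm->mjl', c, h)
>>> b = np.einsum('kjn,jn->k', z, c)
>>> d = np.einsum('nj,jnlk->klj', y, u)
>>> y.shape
(37, 5)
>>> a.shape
(37, 7)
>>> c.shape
(37, 37)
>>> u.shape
(5, 37, 37, 13)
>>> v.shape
(37, 7)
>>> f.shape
(7, 7)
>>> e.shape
(7, 7)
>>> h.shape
(37, 5)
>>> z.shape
(7, 37, 37)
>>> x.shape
(13, 7)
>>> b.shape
(7,)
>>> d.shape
(13, 37, 5)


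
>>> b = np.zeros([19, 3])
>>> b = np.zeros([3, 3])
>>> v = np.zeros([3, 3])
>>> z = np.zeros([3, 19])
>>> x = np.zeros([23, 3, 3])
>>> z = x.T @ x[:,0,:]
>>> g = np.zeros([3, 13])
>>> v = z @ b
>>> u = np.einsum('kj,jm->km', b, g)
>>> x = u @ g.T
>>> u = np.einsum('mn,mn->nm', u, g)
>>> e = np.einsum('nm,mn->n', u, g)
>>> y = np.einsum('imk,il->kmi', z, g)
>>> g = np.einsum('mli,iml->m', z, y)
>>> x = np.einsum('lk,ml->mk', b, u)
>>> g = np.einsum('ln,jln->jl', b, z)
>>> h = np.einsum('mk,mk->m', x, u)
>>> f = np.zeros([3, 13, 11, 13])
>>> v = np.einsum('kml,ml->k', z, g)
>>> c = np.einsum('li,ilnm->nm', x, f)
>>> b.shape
(3, 3)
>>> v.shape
(3,)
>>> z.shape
(3, 3, 3)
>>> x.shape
(13, 3)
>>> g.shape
(3, 3)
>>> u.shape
(13, 3)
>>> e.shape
(13,)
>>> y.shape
(3, 3, 3)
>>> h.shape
(13,)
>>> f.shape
(3, 13, 11, 13)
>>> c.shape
(11, 13)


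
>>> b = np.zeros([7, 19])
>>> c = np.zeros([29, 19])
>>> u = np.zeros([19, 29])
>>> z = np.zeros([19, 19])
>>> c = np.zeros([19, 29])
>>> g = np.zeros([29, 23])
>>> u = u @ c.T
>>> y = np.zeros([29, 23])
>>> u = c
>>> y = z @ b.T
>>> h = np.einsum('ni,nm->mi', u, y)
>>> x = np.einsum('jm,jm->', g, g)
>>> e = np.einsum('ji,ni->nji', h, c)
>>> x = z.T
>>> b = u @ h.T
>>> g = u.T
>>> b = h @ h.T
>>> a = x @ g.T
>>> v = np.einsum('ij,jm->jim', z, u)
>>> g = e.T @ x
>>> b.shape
(7, 7)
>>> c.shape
(19, 29)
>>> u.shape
(19, 29)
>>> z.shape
(19, 19)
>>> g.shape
(29, 7, 19)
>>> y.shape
(19, 7)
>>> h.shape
(7, 29)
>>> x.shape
(19, 19)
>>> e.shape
(19, 7, 29)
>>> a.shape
(19, 29)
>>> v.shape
(19, 19, 29)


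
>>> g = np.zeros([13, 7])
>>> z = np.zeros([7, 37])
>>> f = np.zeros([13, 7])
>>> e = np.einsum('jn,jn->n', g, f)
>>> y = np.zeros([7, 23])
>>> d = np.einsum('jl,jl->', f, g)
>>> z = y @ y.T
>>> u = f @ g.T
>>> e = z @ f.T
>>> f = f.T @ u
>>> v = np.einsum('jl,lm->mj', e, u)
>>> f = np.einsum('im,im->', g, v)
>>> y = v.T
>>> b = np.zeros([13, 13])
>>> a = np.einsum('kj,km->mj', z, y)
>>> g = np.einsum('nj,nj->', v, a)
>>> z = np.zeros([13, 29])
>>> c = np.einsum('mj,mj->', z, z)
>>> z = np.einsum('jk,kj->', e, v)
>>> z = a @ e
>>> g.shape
()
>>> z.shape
(13, 13)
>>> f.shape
()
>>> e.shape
(7, 13)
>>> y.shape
(7, 13)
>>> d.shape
()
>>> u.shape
(13, 13)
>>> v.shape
(13, 7)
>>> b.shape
(13, 13)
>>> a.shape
(13, 7)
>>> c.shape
()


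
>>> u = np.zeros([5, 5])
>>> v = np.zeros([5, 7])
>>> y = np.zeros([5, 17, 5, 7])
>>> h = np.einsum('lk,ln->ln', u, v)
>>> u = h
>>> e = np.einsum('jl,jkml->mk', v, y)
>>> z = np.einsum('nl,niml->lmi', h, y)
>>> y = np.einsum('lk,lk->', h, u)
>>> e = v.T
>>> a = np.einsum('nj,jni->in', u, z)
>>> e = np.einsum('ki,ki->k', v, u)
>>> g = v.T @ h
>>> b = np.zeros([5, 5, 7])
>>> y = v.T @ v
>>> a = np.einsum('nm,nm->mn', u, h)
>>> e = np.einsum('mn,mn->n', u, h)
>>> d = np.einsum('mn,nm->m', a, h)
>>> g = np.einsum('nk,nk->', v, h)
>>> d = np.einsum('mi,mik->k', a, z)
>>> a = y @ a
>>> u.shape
(5, 7)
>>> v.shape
(5, 7)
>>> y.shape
(7, 7)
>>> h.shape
(5, 7)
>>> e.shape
(7,)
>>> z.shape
(7, 5, 17)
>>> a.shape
(7, 5)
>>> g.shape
()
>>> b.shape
(5, 5, 7)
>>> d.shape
(17,)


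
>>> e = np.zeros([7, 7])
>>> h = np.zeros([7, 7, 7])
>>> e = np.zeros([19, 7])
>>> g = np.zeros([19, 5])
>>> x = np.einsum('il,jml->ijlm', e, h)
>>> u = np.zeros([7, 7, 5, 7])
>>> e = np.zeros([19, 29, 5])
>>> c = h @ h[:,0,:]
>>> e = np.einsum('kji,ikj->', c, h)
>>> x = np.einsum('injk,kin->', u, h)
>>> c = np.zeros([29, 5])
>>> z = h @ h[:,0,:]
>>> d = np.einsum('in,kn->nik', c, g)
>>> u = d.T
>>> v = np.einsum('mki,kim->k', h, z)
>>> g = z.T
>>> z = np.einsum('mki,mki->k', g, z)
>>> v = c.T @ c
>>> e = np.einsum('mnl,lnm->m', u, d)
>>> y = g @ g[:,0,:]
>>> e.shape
(19,)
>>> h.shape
(7, 7, 7)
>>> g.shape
(7, 7, 7)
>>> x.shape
()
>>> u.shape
(19, 29, 5)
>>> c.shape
(29, 5)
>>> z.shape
(7,)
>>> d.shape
(5, 29, 19)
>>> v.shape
(5, 5)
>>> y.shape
(7, 7, 7)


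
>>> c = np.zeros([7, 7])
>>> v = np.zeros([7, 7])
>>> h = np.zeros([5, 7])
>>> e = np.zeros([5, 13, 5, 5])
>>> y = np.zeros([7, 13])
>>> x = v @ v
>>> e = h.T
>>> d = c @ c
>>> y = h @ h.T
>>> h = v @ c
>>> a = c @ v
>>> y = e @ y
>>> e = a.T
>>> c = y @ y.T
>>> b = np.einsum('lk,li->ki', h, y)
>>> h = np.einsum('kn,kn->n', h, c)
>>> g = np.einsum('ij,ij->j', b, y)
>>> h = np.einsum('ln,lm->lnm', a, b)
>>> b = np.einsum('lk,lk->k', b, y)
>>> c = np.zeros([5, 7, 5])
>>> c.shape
(5, 7, 5)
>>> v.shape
(7, 7)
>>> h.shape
(7, 7, 5)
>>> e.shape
(7, 7)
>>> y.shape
(7, 5)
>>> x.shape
(7, 7)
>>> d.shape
(7, 7)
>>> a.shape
(7, 7)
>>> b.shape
(5,)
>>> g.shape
(5,)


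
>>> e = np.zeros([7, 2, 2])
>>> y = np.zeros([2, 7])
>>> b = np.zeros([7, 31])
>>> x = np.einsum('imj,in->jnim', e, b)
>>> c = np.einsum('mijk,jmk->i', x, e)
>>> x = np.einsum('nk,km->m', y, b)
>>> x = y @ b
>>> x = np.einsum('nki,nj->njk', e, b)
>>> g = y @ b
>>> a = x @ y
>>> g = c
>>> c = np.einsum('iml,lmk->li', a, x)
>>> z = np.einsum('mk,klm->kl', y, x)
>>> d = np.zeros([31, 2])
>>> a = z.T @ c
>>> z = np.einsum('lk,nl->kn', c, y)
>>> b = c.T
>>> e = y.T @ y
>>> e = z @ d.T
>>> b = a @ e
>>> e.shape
(7, 31)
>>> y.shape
(2, 7)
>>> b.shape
(31, 31)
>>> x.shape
(7, 31, 2)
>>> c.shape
(7, 7)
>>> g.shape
(31,)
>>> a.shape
(31, 7)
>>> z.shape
(7, 2)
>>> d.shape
(31, 2)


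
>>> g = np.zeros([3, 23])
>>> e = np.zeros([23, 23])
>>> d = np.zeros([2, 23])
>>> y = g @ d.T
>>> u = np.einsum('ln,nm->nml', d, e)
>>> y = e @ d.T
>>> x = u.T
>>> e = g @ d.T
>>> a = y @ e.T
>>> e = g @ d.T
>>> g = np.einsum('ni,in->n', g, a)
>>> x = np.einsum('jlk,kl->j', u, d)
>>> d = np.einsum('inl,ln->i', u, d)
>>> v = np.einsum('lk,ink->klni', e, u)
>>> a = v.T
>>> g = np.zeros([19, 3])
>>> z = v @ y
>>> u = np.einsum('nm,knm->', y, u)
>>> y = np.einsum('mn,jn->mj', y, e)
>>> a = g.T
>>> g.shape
(19, 3)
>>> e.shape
(3, 2)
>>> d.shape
(23,)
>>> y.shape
(23, 3)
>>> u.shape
()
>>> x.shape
(23,)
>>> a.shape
(3, 19)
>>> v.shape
(2, 3, 23, 23)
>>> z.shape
(2, 3, 23, 2)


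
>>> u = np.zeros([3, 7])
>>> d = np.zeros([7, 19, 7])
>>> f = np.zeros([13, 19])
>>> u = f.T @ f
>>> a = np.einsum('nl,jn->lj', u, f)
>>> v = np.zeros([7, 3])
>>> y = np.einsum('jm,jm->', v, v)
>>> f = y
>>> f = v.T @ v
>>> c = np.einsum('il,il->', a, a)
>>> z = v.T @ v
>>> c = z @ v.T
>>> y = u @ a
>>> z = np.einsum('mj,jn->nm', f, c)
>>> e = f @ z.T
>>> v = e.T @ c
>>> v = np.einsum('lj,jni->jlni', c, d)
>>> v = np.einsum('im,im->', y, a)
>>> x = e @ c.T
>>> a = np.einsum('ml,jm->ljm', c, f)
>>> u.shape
(19, 19)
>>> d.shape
(7, 19, 7)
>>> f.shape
(3, 3)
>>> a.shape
(7, 3, 3)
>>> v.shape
()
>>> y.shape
(19, 13)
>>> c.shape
(3, 7)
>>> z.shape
(7, 3)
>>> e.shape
(3, 7)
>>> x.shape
(3, 3)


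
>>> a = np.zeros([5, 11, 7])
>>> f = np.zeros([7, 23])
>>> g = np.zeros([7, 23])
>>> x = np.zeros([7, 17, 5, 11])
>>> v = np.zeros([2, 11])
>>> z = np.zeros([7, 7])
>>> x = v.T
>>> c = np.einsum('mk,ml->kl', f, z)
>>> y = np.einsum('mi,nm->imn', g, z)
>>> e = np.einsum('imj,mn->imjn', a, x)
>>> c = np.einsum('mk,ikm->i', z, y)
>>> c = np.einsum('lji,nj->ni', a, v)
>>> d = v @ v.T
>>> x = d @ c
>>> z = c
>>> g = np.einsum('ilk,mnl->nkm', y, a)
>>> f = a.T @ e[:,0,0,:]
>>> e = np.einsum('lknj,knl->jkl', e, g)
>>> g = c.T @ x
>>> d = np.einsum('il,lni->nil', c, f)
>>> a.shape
(5, 11, 7)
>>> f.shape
(7, 11, 2)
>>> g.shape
(7, 7)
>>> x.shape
(2, 7)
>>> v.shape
(2, 11)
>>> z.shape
(2, 7)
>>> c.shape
(2, 7)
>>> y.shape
(23, 7, 7)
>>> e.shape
(2, 11, 5)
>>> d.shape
(11, 2, 7)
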